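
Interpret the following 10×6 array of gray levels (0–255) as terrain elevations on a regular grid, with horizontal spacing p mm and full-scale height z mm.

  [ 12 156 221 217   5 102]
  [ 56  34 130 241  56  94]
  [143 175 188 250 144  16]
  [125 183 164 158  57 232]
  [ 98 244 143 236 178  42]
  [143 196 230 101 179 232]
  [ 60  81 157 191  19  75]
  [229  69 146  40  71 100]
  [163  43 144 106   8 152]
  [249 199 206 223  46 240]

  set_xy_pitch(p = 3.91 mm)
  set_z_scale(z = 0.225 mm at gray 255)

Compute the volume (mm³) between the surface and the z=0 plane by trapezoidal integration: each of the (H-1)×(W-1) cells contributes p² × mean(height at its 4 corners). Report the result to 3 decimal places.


82.681

height_mm = gray/255 × 0.225; cell vol = 3.91² × mean(4 corners)
unit = 3.91² × 0.225 / (4×255) = 0.00337238 mm³ per gray-sum
row 0: Σ corner-gray over 5 cells = 2384  → 8.0397
row 1: Σ corner-gray over 5 cells = 2745  → 9.2572
row 2: Σ corner-gray over 5 cells = 3154  → 10.6365
row 3: Σ corner-gray over 5 cells = 3223  → 10.8692
row 4: Σ corner-gray over 5 cells = 3529  → 11.9011
row 5: Σ corner-gray over 5 cells = 2818  → 9.5034
row 6: Σ corner-gray over 5 cells = 2012  → 6.7852
row 7: Σ corner-gray over 5 cells = 1898  → 6.4008
row 8: Σ corner-gray over 5 cells = 2754  → 9.2875
Σ rows: total corner-gray = 24517  → 82.6805 mm³


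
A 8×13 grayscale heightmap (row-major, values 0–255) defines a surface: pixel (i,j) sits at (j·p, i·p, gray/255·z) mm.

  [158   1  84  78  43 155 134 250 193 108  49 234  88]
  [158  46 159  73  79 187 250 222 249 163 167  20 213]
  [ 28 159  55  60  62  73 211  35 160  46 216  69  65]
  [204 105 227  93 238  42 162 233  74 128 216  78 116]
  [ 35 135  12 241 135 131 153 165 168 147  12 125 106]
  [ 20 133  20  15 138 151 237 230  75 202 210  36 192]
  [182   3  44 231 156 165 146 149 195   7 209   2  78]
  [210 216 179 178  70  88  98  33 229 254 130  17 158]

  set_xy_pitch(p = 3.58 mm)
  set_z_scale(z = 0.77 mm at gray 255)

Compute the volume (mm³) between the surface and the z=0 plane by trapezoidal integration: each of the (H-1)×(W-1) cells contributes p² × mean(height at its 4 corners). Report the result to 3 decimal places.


417.869

height_mm = gray/255 × 0.77; cell vol = 3.58² × mean(4 corners)
unit = 3.58² × 0.77 / (4×255) = 0.00967513 mm³ per gray-sum
row 0: Σ corner-gray over 12 cells = 6505  → 62.9367
row 1: Σ corner-gray over 12 cells = 5986  → 57.9153
row 2: Σ corner-gray over 12 cells = 5897  → 57.0542
row 3: Σ corner-gray over 12 cells = 6501  → 62.8980
row 4: Σ corner-gray over 12 cells = 6095  → 58.9699
row 5: Σ corner-gray over 12 cells = 5980  → 57.8573
row 6: Σ corner-gray over 12 cells = 6226  → 60.2373
Σ rows: total corner-gray = 43190  → 417.8687 mm³


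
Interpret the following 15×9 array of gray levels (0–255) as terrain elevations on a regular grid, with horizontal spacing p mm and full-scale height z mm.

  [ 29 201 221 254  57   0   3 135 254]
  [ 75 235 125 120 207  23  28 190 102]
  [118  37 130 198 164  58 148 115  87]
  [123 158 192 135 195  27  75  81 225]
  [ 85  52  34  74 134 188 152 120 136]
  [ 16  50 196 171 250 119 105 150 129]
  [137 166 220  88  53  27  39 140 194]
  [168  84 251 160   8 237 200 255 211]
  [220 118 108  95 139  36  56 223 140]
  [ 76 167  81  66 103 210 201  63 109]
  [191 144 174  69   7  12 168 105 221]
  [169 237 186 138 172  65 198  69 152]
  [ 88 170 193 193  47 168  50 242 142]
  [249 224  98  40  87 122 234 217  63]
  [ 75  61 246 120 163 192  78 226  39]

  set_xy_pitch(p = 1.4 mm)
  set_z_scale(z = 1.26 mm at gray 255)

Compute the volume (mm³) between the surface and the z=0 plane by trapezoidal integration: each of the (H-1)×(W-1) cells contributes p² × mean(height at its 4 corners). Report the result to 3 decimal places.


height_mm = gray/255 × 1.26; cell vol = 1.4² × mean(4 corners)
unit = 1.4² × 1.26 / (4×255) = 0.00242118 mm³ per gray-sum
row 0: Σ corner-gray over 8 cells = 4058  → 9.8251
row 1: Σ corner-gray over 8 cells = 3938  → 9.5346
row 2: Σ corner-gray over 8 cells = 3979  → 9.6339
row 3: Σ corner-gray over 8 cells = 3803  → 9.2077
row 4: Σ corner-gray over 8 cells = 3956  → 9.5782
row 5: Σ corner-gray over 8 cells = 4024  → 9.7428
row 6: Σ corner-gray over 8 cells = 4566  → 11.0551
row 7: Σ corner-gray over 8 cells = 4679  → 11.3287
row 8: Σ corner-gray over 8 cells = 3877  → 9.3869
row 9: Σ corner-gray over 8 cells = 3737  → 9.0479
row 10: Σ corner-gray over 8 cells = 4221  → 10.2198
row 11: Σ corner-gray over 8 cells = 4807  → 11.6386
row 12: Σ corner-gray over 8 cells = 4712  → 11.4086
row 13: Σ corner-gray over 8 cells = 4642  → 11.2391
Σ rows: total corner-gray = 58999  → 142.8470 mm³

142.847


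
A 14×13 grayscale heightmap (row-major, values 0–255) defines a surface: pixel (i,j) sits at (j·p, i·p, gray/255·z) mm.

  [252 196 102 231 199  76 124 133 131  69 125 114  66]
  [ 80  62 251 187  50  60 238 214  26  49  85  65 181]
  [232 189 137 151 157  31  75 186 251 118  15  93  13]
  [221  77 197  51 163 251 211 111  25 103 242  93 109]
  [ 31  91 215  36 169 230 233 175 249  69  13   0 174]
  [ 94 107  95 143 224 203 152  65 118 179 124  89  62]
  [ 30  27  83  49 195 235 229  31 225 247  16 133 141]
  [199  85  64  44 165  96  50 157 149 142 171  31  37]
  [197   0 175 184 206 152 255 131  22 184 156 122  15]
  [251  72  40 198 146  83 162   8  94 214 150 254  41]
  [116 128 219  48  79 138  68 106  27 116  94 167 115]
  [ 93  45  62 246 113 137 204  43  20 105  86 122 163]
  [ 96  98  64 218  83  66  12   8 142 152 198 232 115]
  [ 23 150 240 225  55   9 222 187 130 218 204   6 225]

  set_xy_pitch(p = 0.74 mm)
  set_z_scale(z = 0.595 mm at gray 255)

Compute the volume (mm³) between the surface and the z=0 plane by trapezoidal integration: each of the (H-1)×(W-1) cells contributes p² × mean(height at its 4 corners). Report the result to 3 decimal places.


25.029

height_mm = gray/255 × 0.595; cell vol = 0.74² × mean(4 corners)
unit = 0.74² × 0.595 / (4×255) = 0.000319433 mm³ per gray-sum
row 0: Σ corner-gray over 12 cells = 6153  → 1.9655
row 1: Σ corner-gray over 12 cells = 5886  → 1.8802
row 2: Σ corner-gray over 12 cells = 6429  → 2.0536
row 3: Σ corner-gray over 12 cells = 6543  → 2.0901
row 4: Σ corner-gray over 12 cells = 6319  → 2.0185
row 5: Σ corner-gray over 12 cells = 6265  → 2.0012
row 6: Σ corner-gray over 12 cells = 5655  → 1.8064
row 7: Σ corner-gray over 12 cells = 5930  → 1.8942
row 8: Σ corner-gray over 12 cells = 6520  → 2.0827
row 9: Σ corner-gray over 12 cells = 5745  → 1.8351
row 10: Σ corner-gray over 12 cells = 5233  → 1.6716
row 11: Σ corner-gray over 12 cells = 5379  → 1.7182
row 12: Σ corner-gray over 12 cells = 6297  → 2.0115
Σ rows: total corner-gray = 78354  → 25.0289 mm³


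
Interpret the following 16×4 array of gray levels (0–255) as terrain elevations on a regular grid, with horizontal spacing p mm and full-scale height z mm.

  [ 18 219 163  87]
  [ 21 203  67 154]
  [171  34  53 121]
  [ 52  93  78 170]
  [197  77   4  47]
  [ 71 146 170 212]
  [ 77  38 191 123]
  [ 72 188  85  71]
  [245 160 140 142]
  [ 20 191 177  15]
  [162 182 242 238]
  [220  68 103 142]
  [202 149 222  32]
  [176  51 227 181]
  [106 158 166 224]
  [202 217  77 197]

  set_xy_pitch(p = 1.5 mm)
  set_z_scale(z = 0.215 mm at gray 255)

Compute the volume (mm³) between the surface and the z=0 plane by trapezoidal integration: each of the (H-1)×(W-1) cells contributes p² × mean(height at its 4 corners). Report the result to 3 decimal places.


height_mm = gray/255 × 0.215; cell vol = 1.5² × mean(4 corners)
unit = 1.5² × 0.215 / (4×255) = 0.000474265 mm³ per gray-sum
row 0: Σ corner-gray over 3 cells = 1584  → 0.7512
row 1: Σ corner-gray over 3 cells = 1181  → 0.5601
row 2: Σ corner-gray over 3 cells = 1030  → 0.4885
row 3: Σ corner-gray over 3 cells = 970  → 0.4600
row 4: Σ corner-gray over 3 cells = 1321  → 0.6265
row 5: Σ corner-gray over 3 cells = 1573  → 0.7460
row 6: Σ corner-gray over 3 cells = 1347  → 0.6388
row 7: Σ corner-gray over 3 cells = 1676  → 0.7949
row 8: Σ corner-gray over 3 cells = 1758  → 0.8338
row 9: Σ corner-gray over 3 cells = 2019  → 0.9575
row 10: Σ corner-gray over 3 cells = 1952  → 0.9258
row 11: Σ corner-gray over 3 cells = 1680  → 0.7968
row 12: Σ corner-gray over 3 cells = 1889  → 0.8959
row 13: Σ corner-gray over 3 cells = 1891  → 0.8968
row 14: Σ corner-gray over 3 cells = 1965  → 0.9319
Σ rows: total corner-gray = 23836  → 11.3046 mm³

11.305


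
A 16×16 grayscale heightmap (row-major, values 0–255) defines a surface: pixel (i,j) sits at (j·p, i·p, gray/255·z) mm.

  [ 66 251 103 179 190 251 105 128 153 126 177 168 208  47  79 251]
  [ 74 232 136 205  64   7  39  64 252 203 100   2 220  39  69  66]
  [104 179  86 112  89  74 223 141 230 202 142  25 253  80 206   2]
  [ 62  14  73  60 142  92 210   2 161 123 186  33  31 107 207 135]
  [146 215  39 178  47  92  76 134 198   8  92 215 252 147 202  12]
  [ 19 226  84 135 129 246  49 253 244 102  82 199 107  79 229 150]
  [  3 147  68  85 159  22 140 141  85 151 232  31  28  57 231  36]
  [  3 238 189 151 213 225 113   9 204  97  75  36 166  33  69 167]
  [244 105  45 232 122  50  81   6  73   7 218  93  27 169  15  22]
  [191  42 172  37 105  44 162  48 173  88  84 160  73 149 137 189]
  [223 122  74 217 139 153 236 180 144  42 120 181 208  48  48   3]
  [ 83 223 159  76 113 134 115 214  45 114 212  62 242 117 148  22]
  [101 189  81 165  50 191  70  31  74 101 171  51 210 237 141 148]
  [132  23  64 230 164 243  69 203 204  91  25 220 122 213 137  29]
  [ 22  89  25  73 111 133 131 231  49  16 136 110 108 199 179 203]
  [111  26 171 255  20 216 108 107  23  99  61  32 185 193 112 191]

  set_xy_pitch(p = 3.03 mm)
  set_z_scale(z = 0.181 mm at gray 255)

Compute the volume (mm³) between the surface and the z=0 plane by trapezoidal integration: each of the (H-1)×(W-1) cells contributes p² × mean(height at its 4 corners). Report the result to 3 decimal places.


height_mm = gray/255 × 0.181; cell vol = 3.03² × mean(4 corners)
unit = 3.03² × 0.181 / (4×255) = 0.00162916 mm³ per gray-sum
row 0: Σ corner-gray over 15 cells = 8051  → 13.1164
row 1: Σ corner-gray over 15 cells = 7594  → 12.3718
row 2: Σ corner-gray over 15 cells = 7269  → 11.8424
row 3: Σ corner-gray over 15 cells = 7027  → 11.4481
row 4: Σ corner-gray over 15 cells = 8445  → 13.7583
row 5: Σ corner-gray over 15 cells = 7690  → 12.5282
row 6: Σ corner-gray over 15 cells = 6999  → 11.4025
row 7: Σ corner-gray over 15 cells = 6558  → 10.6840
row 8: Σ corner-gray over 15 cells = 6080  → 9.9053
row 9: Σ corner-gray over 15 cells = 7378  → 12.0199
row 10: Σ corner-gray over 15 cells = 8103  → 13.2011
row 11: Σ corner-gray over 15 cells = 7826  → 12.7498
row 12: Σ corner-gray over 15 cells = 7950  → 12.9518
row 13: Σ corner-gray over 15 cells = 7582  → 12.3523
row 14: Σ corner-gray over 15 cells = 6923  → 11.2787
Σ rows: total corner-gray = 111475  → 181.6106 mm³

181.611


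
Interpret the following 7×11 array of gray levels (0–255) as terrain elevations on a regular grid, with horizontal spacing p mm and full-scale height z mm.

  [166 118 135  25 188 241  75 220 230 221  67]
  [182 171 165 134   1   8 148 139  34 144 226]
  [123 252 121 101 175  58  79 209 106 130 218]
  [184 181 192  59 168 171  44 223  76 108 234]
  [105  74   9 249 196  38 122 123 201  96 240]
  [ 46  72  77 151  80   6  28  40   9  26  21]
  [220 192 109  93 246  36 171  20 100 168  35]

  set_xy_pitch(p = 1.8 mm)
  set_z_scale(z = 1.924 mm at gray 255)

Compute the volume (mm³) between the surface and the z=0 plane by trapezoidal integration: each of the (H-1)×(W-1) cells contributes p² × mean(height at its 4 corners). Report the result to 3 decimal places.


height_mm = gray/255 × 1.924; cell vol = 1.8² × mean(4 corners)
unit = 1.8² × 1.924 / (4×255) = 0.00611153 mm³ per gray-sum
row 0: Σ corner-gray over 10 cells = 5435  → 33.2162
row 1: Σ corner-gray over 10 cells = 5099  → 31.1627
row 2: Σ corner-gray over 10 cells = 5665  → 34.6218
row 3: Σ corner-gray over 10 cells = 5423  → 33.1428
row 4: Σ corner-gray over 10 cells = 3606  → 22.0382
row 5: Σ corner-gray over 10 cells = 3570  → 21.8182
Σ rows: total corner-gray = 28798  → 175.9998 mm³

176.000


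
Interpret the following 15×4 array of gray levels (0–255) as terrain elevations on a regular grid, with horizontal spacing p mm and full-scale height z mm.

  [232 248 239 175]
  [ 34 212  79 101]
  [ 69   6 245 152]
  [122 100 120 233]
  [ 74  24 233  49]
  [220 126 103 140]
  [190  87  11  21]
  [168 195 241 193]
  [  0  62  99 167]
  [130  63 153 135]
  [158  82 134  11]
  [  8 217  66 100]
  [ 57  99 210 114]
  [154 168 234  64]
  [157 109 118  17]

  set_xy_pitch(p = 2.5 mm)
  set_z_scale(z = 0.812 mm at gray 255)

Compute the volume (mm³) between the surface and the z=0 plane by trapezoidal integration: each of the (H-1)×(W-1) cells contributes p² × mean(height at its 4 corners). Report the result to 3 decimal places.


105.545

height_mm = gray/255 × 0.812; cell vol = 2.5² × mean(4 corners)
unit = 2.5² × 0.812 / (4×255) = 0.00497549 mm³ per gray-sum
row 0: Σ corner-gray over 3 cells = 2098  → 10.4386
row 1: Σ corner-gray over 3 cells = 1440  → 7.1647
row 2: Σ corner-gray over 3 cells = 1518  → 7.5528
row 3: Σ corner-gray over 3 cells = 1432  → 7.1249
row 4: Σ corner-gray over 3 cells = 1455  → 7.2393
row 5: Σ corner-gray over 3 cells = 1225  → 6.0950
row 6: Σ corner-gray over 3 cells = 1640  → 8.1598
row 7: Σ corner-gray over 3 cells = 1722  → 8.5678
row 8: Σ corner-gray over 3 cells = 1186  → 5.9009
row 9: Σ corner-gray over 3 cells = 1298  → 6.4582
row 10: Σ corner-gray over 3 cells = 1275  → 6.3438
row 11: Σ corner-gray over 3 cells = 1463  → 7.2791
row 12: Σ corner-gray over 3 cells = 1811  → 9.0106
row 13: Σ corner-gray over 3 cells = 1650  → 8.2096
Σ rows: total corner-gray = 21213  → 105.5451 mm³


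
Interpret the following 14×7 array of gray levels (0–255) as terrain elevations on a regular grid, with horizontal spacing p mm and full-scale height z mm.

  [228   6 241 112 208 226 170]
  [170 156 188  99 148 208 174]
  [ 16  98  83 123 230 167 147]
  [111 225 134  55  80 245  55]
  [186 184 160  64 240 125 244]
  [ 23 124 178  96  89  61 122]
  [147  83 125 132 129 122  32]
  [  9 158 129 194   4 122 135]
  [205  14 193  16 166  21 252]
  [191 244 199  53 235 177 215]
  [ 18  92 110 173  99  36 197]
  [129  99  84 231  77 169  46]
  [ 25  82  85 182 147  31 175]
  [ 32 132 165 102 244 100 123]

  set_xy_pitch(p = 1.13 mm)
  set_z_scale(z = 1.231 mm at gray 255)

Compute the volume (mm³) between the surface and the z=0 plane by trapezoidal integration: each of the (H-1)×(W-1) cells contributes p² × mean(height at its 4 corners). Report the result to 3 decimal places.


height_mm = gray/255 × 1.231; cell vol = 1.13² × mean(4 corners)
unit = 1.13² × 1.231 / (4×255) = 0.00154104 mm³ per gray-sum
row 0: Σ corner-gray over 6 cells = 3926  → 6.0501
row 1: Σ corner-gray over 6 cells = 3507  → 5.4044
row 2: Σ corner-gray over 6 cells = 3209  → 4.9452
row 3: Σ corner-gray over 6 cells = 3620  → 5.5786
row 4: Σ corner-gray over 6 cells = 3217  → 4.9575
row 5: Σ corner-gray over 6 cells = 2602  → 4.0098
row 6: Σ corner-gray over 6 cells = 2719  → 4.1901
row 7: Σ corner-gray over 6 cells = 2635  → 4.0606
row 8: Σ corner-gray over 6 cells = 3499  → 5.3921
row 9: Σ corner-gray over 6 cells = 3457  → 5.3274
row 10: Σ corner-gray over 6 cells = 2730  → 4.2070
row 11: Σ corner-gray over 6 cells = 2749  → 4.2363
row 12: Σ corner-gray over 6 cells = 2895  → 4.4613
Σ rows: total corner-gray = 40765  → 62.8206 mm³

62.821


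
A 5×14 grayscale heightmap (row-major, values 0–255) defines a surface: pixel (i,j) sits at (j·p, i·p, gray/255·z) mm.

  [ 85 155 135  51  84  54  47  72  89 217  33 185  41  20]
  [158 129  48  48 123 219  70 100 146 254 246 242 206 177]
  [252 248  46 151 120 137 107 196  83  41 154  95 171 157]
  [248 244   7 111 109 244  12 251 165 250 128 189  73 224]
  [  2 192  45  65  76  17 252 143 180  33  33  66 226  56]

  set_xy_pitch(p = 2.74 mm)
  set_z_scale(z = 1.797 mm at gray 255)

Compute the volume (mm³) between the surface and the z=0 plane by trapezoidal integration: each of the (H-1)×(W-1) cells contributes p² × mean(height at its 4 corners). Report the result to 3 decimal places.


373.374

height_mm = gray/255 × 1.797; cell vol = 2.74² × mean(4 corners)
unit = 2.74² × 1.797 / (4×255) = 0.0132266 mm³ per gray-sum
row 0: Σ corner-gray over 13 cells = 6428  → 85.0207
row 1: Σ corner-gray over 13 cells = 7504  → 99.2526
row 2: Σ corner-gray over 13 cells = 7545  → 99.7949
row 3: Σ corner-gray over 13 cells = 6752  → 89.3062
Σ rows: total corner-gray = 28229  → 373.3744 mm³


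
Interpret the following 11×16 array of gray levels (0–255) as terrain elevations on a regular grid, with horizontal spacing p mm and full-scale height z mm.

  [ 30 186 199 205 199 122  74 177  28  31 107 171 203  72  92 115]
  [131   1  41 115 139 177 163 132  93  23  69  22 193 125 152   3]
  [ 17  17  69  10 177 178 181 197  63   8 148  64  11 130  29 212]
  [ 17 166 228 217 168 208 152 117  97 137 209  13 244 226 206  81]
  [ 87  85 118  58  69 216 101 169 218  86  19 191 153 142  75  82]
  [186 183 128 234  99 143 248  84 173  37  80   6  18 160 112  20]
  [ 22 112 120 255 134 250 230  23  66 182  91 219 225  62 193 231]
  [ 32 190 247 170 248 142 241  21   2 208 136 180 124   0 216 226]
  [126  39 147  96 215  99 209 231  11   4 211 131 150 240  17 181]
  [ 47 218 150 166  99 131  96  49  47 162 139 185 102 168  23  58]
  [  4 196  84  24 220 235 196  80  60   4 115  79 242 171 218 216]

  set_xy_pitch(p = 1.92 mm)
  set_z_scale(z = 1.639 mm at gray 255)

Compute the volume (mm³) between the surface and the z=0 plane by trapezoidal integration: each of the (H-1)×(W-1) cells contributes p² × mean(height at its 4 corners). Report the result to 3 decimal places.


455.111

height_mm = gray/255 × 1.639; cell vol = 1.92² × mean(4 corners)
unit = 1.92² × 1.639 / (4×255) = 0.00592354 mm³ per gray-sum
row 0: Σ corner-gray over 15 cells = 6901  → 40.8783
row 1: Σ corner-gray over 15 cells = 5817  → 34.4572
row 2: Σ corner-gray over 15 cells = 7667  → 45.4158
row 3: Σ corner-gray over 15 cells = 8443  → 50.0124
row 4: Σ corner-gray over 15 cells = 7185  → 42.5606
row 5: Σ corner-gray over 15 cells = 8193  → 48.5316
row 6: Σ corner-gray over 15 cells = 9085  → 53.8154
row 7: Σ corner-gray over 15 cells = 8415  → 49.8466
row 8: Σ corner-gray over 15 cells = 7482  → 44.3199
row 9: Σ corner-gray over 15 cells = 7643  → 45.2736
Σ rows: total corner-gray = 76831  → 455.1114 mm³


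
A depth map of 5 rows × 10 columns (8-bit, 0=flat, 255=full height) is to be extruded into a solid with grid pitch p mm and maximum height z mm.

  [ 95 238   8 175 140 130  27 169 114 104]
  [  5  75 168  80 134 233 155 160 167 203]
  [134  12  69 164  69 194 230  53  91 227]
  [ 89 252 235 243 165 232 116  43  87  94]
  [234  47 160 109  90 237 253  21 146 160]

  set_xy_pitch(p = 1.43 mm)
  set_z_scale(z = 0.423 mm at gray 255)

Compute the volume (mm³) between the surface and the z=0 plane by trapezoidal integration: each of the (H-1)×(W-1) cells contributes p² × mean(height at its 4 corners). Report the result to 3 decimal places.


height_mm = gray/255 × 0.423; cell vol = 1.43² × mean(4 corners)
unit = 1.43² × 0.423 / (4×255) = 0.000848032 mm³ per gray-sum
row 0: Σ corner-gray over 9 cells = 4753  → 4.0307
row 1: Σ corner-gray over 9 cells = 4677  → 3.9662
row 2: Σ corner-gray over 9 cells = 5054  → 4.2860
row 3: Σ corner-gray over 9 cells = 5449  → 4.6209
Σ rows: total corner-gray = 19933  → 16.9038 mm³

16.904


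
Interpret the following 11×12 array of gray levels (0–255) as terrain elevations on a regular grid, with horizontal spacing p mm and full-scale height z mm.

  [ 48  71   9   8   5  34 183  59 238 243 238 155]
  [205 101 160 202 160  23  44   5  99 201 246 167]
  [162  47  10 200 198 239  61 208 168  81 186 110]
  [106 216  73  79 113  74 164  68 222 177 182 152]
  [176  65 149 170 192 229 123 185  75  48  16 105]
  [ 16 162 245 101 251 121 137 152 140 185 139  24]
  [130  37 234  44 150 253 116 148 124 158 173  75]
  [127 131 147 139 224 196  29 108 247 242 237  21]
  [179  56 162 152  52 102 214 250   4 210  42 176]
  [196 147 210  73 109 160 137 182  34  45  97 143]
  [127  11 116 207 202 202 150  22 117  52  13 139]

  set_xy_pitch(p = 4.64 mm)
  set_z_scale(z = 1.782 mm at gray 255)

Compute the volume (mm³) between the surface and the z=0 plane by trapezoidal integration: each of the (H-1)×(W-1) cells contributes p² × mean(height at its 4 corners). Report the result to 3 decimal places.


height_mm = gray/255 × 1.782; cell vol = 4.64² × mean(4 corners)
unit = 4.64² × 1.782 / (4×255) = 0.0376135 mm³ per gray-sum
row 0: Σ corner-gray over 11 cells = 5233  → 196.8313
row 1: Σ corner-gray over 11 cells = 5922  → 222.7470
row 2: Σ corner-gray over 11 cells = 6062  → 228.0129
row 3: Σ corner-gray over 11 cells = 5779  → 217.3683
row 4: Σ corner-gray over 11 cells = 6091  → 229.1037
row 5: Σ corner-gray over 11 cells = 6385  → 240.1621
row 6: Σ corner-gray over 11 cells = 6627  → 249.2645
row 7: Σ corner-gray over 11 cells = 6391  → 240.3877
row 8: Σ corner-gray over 11 cells = 5570  → 209.5071
row 9: Σ corner-gray over 11 cells = 5177  → 194.7250
Σ rows: total corner-gray = 59237  → 2228.1096 mm³

2228.110


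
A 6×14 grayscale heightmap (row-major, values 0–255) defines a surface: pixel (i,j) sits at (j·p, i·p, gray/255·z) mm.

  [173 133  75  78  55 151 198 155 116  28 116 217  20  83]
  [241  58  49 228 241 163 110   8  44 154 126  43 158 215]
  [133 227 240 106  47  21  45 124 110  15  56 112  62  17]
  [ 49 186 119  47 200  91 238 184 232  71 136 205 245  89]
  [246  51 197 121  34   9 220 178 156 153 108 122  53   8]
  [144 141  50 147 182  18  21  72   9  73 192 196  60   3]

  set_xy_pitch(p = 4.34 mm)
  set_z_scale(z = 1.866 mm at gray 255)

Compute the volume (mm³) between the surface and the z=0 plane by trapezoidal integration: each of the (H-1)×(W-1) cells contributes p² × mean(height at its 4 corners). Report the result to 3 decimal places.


1068.786

height_mm = gray/255 × 1.866; cell vol = 4.34² × mean(4 corners)
unit = 4.34² × 1.866 / (4×255) = 0.0344581 mm³ per gray-sum
row 0: Σ corner-gray over 13 cells = 6160  → 212.2617
row 1: Σ corner-gray over 13 cells = 5700  → 196.4110
row 2: Σ corner-gray over 13 cells = 6526  → 224.8734
row 3: Σ corner-gray over 13 cells = 7104  → 244.7901
row 4: Σ corner-gray over 13 cells = 5527  → 190.4497
Σ rows: total corner-gray = 31017  → 1068.7859 mm³


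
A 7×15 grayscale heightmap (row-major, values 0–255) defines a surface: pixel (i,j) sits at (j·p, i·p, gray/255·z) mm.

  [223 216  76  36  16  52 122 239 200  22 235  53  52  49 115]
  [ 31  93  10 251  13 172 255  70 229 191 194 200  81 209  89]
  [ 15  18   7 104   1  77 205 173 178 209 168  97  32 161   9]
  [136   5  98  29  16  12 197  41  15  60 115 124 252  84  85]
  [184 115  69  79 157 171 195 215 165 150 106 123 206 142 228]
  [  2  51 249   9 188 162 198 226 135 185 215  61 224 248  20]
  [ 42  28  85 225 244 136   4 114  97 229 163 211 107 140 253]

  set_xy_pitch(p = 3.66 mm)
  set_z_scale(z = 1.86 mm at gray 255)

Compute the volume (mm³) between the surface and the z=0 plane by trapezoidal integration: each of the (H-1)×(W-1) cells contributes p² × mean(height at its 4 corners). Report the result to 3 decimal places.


1037.988

height_mm = gray/255 × 1.86; cell vol = 3.66² × mean(4 corners)
unit = 3.66² × 1.86 / (4×255) = 0.0244273 mm³ per gray-sum
row 0: Σ corner-gray over 14 cells = 7130  → 174.1664
row 1: Σ corner-gray over 14 cells = 6940  → 169.5253
row 2: Σ corner-gray over 14 cells = 5201  → 127.0462
row 3: Σ corner-gray over 14 cells = 6515  → 159.1437
row 4: Σ corner-gray over 14 cells = 8522  → 208.1692
row 5: Σ corner-gray over 14 cells = 8185  → 199.9372
Σ rows: total corner-gray = 42493  → 1037.9880 mm³


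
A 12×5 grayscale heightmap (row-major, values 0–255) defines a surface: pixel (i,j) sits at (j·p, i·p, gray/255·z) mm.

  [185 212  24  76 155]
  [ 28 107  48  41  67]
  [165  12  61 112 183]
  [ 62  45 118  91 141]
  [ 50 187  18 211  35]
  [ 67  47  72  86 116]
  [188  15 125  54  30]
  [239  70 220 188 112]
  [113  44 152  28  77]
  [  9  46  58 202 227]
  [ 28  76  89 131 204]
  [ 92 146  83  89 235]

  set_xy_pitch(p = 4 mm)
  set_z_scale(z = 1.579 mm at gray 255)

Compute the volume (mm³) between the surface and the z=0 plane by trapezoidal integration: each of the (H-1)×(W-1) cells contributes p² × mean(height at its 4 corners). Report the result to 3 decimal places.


height_mm = gray/255 × 1.579; cell vol = 4² × mean(4 corners)
unit = 4² × 1.579 / (4×255) = 0.0247686 mm³ per gray-sum
row 0: Σ corner-gray over 4 cells = 1451  → 35.9393
row 1: Σ corner-gray over 4 cells = 1205  → 29.8462
row 2: Σ corner-gray over 4 cells = 1429  → 35.3944
row 3: Σ corner-gray over 4 cells = 1628  → 40.3233
row 4: Σ corner-gray over 4 cells = 1510  → 37.4006
row 5: Σ corner-gray over 4 cells = 1199  → 29.6976
row 6: Σ corner-gray over 4 cells = 1913  → 47.3824
row 7: Σ corner-gray over 4 cells = 1945  → 48.1750
row 8: Σ corner-gray over 4 cells = 1486  → 36.8062
row 9: Σ corner-gray over 4 cells = 1672  → 41.4131
row 10: Σ corner-gray over 4 cells = 1787  → 44.2615
Σ rows: total corner-gray = 17225  → 426.6396 mm³

426.640


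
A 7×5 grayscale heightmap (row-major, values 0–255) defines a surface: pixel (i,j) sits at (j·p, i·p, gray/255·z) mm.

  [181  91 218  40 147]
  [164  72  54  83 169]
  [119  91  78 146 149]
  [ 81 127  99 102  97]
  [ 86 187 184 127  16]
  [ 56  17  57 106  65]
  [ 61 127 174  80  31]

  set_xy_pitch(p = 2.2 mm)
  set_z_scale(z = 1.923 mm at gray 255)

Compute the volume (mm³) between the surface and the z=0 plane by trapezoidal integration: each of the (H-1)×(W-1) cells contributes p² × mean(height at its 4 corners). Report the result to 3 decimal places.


height_mm = gray/255 × 1.923; cell vol = 2.2² × mean(4 corners)
unit = 2.2² × 1.923 / (4×255) = 0.00912482 mm³ per gray-sum
row 0: Σ corner-gray over 4 cells = 1777  → 16.2148
row 1: Σ corner-gray over 4 cells = 1649  → 15.0468
row 2: Σ corner-gray over 4 cells = 1732  → 15.8042
row 3: Σ corner-gray over 4 cells = 1932  → 17.6292
row 4: Σ corner-gray over 4 cells = 1579  → 14.4081
row 5: Σ corner-gray over 4 cells = 1335  → 12.1816
Σ rows: total corner-gray = 10004  → 91.2847 mm³

91.285


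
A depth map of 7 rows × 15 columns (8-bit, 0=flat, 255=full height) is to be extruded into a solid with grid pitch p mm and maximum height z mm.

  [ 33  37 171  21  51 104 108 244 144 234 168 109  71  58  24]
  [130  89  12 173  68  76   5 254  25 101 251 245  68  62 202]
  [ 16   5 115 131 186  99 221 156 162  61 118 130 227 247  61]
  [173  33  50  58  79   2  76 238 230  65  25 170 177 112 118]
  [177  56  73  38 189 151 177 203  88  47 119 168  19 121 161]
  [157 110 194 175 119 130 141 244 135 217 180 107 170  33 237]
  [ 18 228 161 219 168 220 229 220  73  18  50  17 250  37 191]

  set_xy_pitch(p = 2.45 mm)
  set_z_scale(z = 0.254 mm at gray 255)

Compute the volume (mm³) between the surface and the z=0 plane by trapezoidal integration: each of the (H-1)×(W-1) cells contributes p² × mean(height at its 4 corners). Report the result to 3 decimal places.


62.740

height_mm = gray/255 × 0.254; cell vol = 2.45² × mean(4 corners)
unit = 2.45² × 0.254 / (4×255) = 0.00149474 mm³ per gray-sum
row 0: Σ corner-gray over 14 cells = 6287  → 9.3974
row 1: Σ corner-gray over 14 cells = 6983  → 10.4378
row 2: Σ corner-gray over 14 cells = 6714  → 10.0357
row 3: Σ corner-gray over 14 cells = 6157  → 9.2031
row 4: Σ corner-gray over 14 cells = 7540  → 11.2703
row 5: Σ corner-gray over 14 cells = 8293  → 12.3959
Σ rows: total corner-gray = 41974  → 62.7402 mm³


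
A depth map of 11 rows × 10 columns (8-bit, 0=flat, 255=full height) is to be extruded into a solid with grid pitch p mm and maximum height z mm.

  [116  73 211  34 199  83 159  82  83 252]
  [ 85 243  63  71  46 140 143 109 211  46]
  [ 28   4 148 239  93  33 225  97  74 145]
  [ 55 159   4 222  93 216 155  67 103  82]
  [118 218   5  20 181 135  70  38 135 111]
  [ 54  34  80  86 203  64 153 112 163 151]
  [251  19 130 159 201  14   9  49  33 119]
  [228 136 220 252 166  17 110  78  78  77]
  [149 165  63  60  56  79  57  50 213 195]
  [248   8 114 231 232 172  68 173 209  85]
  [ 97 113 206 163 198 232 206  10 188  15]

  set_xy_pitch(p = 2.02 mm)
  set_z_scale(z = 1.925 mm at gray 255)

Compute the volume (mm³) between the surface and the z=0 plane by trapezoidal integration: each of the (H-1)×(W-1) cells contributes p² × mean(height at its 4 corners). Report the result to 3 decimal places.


327.421

height_mm = gray/255 × 1.925; cell vol = 2.02² × mean(4 corners)
unit = 2.02² × 1.925 / (4×255) = 0.00770075 mm³ per gray-sum
row 0: Σ corner-gray over 9 cells = 4399  → 33.8756
row 1: Σ corner-gray over 9 cells = 4182  → 32.2046
row 2: Σ corner-gray over 9 cells = 4174  → 32.1430
row 3: Σ corner-gray over 9 cells = 4008  → 30.8646
row 4: Σ corner-gray over 9 cells = 3828  → 29.4785
row 5: Σ corner-gray over 9 cells = 3593  → 27.6688
row 6: Σ corner-gray over 9 cells = 4017  → 30.9339
row 7: Σ corner-gray over 9 cells = 4249  → 32.7205
row 8: Σ corner-gray over 9 cells = 4577  → 35.2464
row 9: Σ corner-gray over 9 cells = 5491  → 42.2848
Σ rows: total corner-gray = 42518  → 327.4207 mm³


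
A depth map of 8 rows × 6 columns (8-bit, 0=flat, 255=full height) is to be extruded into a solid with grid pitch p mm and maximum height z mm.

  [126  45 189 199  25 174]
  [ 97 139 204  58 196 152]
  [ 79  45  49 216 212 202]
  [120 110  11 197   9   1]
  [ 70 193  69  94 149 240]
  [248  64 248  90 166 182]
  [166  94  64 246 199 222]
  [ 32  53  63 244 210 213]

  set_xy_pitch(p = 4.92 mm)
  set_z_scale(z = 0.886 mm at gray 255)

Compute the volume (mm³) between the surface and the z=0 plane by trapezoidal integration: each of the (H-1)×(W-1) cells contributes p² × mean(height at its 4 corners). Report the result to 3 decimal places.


392.078

height_mm = gray/255 × 0.886; cell vol = 4.92² × mean(4 corners)
unit = 4.92² × 0.886 / (4×255) = 0.0210263 mm³ per gray-sum
row 0: Σ corner-gray over 5 cells = 2659  → 55.9090
row 1: Σ corner-gray over 5 cells = 2768  → 58.2009
row 2: Σ corner-gray over 5 cells = 2100  → 44.1553
row 3: Σ corner-gray over 5 cells = 2095  → 44.0502
row 4: Σ corner-gray over 5 cells = 2886  → 60.6820
row 5: Σ corner-gray over 5 cells = 3160  → 66.4432
row 6: Σ corner-gray over 5 cells = 2979  → 62.6375
Σ rows: total corner-gray = 18647  → 392.0782 mm³


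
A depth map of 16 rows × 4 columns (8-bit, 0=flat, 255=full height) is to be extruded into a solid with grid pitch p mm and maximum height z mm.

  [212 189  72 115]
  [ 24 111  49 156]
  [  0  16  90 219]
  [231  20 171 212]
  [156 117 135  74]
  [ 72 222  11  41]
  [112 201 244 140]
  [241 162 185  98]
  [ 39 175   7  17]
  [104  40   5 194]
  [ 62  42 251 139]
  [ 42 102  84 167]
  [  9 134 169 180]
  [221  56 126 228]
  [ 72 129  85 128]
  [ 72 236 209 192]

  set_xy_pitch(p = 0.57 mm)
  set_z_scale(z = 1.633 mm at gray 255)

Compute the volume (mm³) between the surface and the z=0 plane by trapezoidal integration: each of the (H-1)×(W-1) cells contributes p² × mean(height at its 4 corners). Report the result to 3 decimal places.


11.087

height_mm = gray/255 × 1.633; cell vol = 0.57² × mean(4 corners)
unit = 0.57² × 1.633 / (4×255) = 0.000520159 mm³ per gray-sum
row 0: Σ corner-gray over 3 cells = 1349  → 0.7017
row 1: Σ corner-gray over 3 cells = 931  → 0.4843
row 2: Σ corner-gray over 3 cells = 1256  → 0.6533
row 3: Σ corner-gray over 3 cells = 1559  → 0.8109
row 4: Σ corner-gray over 3 cells = 1313  → 0.6830
row 5: Σ corner-gray over 3 cells = 1721  → 0.8952
row 6: Σ corner-gray over 3 cells = 2175  → 1.1313
row 7: Σ corner-gray over 3 cells = 1453  → 0.7558
row 8: Σ corner-gray over 3 cells = 808  → 0.4203
row 9: Σ corner-gray over 3 cells = 1175  → 0.6112
row 10: Σ corner-gray over 3 cells = 1368  → 0.7116
row 11: Σ corner-gray over 3 cells = 1376  → 0.7157
row 12: Σ corner-gray over 3 cells = 1608  → 0.8364
row 13: Σ corner-gray over 3 cells = 1441  → 0.7495
row 14: Σ corner-gray over 3 cells = 1782  → 0.9269
Σ rows: total corner-gray = 21315  → 11.0872 mm³


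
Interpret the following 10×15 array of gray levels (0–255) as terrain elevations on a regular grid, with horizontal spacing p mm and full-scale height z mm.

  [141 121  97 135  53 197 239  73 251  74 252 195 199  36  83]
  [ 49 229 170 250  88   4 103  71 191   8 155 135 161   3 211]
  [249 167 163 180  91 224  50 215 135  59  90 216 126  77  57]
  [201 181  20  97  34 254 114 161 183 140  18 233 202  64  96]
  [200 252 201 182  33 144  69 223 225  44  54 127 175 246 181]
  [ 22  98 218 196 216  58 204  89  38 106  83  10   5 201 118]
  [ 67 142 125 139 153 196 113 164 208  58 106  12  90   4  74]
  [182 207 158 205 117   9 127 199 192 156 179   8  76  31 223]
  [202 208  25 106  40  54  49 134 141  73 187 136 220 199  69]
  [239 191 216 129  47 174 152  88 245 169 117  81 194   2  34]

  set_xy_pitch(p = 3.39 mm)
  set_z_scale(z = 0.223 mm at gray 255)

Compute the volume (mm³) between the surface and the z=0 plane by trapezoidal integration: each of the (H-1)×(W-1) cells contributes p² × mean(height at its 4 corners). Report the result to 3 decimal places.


164.751

height_mm = gray/255 × 0.223; cell vol = 3.39² × mean(4 corners)
unit = 3.39² × 0.223 / (4×255) = 0.00251249 mm³ per gray-sum
row 0: Σ corner-gray over 14 cells = 7464  → 18.7532
row 1: Σ corner-gray over 14 cells = 7288  → 18.3110
row 2: Σ corner-gray over 14 cells = 7591  → 19.0723
row 3: Σ corner-gray over 14 cells = 8030  → 20.1753
row 4: Σ corner-gray over 14 cells = 7515  → 18.8814
row 5: Σ corner-gray over 14 cells = 6345  → 15.9417
row 6: Σ corner-gray over 14 cells = 6894  → 17.3211
row 7: Σ corner-gray over 14 cells = 7148  → 17.9593
row 8: Σ corner-gray over 14 cells = 7298  → 18.3361
Σ rows: total corner-gray = 65573  → 164.7514 mm³


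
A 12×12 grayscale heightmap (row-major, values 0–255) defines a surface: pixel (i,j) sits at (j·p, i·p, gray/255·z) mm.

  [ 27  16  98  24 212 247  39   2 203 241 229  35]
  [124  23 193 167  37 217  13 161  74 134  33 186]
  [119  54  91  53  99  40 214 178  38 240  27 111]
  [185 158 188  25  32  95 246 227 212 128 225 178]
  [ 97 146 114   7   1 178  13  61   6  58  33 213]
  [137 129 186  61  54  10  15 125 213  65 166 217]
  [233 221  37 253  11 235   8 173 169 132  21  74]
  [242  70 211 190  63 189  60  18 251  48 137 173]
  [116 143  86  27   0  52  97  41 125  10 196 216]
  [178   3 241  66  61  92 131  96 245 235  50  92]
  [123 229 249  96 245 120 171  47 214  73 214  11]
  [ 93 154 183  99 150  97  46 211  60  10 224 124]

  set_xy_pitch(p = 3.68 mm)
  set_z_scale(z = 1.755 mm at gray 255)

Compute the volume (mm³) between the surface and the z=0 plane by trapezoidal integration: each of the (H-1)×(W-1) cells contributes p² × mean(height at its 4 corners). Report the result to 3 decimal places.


height_mm = gray/255 × 1.755; cell vol = 3.68² × mean(4 corners)
unit = 3.68² × 1.755 / (4×255) = 0.0233009 mm³ per gray-sum
row 0: Σ corner-gray over 11 cells = 5098  → 118.7880
row 1: Σ corner-gray over 11 cells = 4712  → 109.7938
row 2: Σ corner-gray over 11 cells = 5733  → 133.5840
row 3: Σ corner-gray over 11 cells = 4979  → 116.0152
row 4: Σ corner-gray over 11 cells = 3946  → 91.9453
row 5: Σ corner-gray over 11 cells = 5229  → 121.8404
row 6: Σ corner-gray over 11 cells = 5716  → 133.1879
row 7: Σ corner-gray over 11 cells = 4775  → 111.2618
row 8: Σ corner-gray over 11 cells = 4596  → 107.0909
row 9: Σ corner-gray over 11 cells = 6160  → 143.5335
row 10: Σ corner-gray over 11 cells = 6135  → 142.9510
Σ rows: total corner-gray = 57079  → 1329.9917 mm³

1329.992


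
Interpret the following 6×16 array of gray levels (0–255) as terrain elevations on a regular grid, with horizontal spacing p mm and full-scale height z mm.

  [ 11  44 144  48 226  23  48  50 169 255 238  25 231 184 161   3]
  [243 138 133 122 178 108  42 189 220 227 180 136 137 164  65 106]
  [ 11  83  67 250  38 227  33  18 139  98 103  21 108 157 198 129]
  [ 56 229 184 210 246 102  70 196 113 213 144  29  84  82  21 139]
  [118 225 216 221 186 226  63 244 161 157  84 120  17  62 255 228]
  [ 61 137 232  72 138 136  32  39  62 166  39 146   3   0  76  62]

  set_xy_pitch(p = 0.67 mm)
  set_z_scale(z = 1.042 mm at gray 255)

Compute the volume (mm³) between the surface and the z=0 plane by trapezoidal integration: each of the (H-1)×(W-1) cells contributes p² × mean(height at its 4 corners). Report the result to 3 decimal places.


18.069

height_mm = gray/255 × 1.042; cell vol = 0.67² × mean(4 corners)
unit = 0.67² × 1.042 / (4×255) = 0.000458582 mm³ per gray-sum
row 0: Σ corner-gray over 15 cells = 8133  → 3.7296
row 1: Σ corner-gray over 15 cells = 7647  → 3.5068
row 2: Σ corner-gray over 15 cells = 7261  → 3.3298
row 3: Σ corner-gray over 15 cells = 8861  → 4.0635
row 4: Σ corner-gray over 15 cells = 7499  → 3.4389
Σ rows: total corner-gray = 39401  → 18.0686 mm³


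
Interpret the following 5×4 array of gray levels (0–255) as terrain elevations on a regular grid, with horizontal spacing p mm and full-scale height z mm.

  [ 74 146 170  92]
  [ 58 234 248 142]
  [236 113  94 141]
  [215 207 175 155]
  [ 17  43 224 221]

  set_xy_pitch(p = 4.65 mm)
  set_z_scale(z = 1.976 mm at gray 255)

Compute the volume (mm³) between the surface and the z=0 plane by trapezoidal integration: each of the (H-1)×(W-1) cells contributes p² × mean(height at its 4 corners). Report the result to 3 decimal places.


324.551

height_mm = gray/255 × 1.976; cell vol = 4.65² × mean(4 corners)
unit = 4.65² × 1.976 / (4×255) = 0.0418883 mm³ per gray-sum
row 0: Σ corner-gray over 3 cells = 1962  → 82.1848
row 1: Σ corner-gray over 3 cells = 1955  → 81.8916
row 2: Σ corner-gray over 3 cells = 1925  → 80.6350
row 3: Σ corner-gray over 3 cells = 1906  → 79.8391
Σ rows: total corner-gray = 7748  → 324.5505 mm³


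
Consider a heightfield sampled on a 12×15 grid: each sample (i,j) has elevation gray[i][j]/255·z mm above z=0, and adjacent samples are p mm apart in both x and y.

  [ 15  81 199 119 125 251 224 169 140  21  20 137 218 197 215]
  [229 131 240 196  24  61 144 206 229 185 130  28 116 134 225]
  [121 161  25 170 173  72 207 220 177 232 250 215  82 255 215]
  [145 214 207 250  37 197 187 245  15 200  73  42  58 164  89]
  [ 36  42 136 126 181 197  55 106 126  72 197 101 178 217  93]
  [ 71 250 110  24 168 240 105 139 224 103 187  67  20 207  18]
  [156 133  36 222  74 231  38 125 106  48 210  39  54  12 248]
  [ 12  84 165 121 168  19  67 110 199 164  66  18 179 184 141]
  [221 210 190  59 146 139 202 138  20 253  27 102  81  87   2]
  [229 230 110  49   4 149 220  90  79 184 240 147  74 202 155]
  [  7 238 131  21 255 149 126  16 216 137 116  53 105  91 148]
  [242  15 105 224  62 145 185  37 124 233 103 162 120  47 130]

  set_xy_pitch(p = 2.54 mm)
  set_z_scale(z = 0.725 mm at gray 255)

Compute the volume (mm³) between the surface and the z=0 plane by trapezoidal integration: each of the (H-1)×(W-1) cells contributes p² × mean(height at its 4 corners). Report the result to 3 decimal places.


height_mm = gray/255 × 0.725; cell vol = 2.54² × mean(4 corners)
unit = 2.54² × 0.725 / (4×255) = 0.0045857 mm³ per gray-sum
row 0: Σ corner-gray over 14 cells = 8134  → 37.3001
row 1: Σ corner-gray over 14 cells = 8916  → 40.8861
row 2: Σ corner-gray over 14 cells = 8826  → 40.4734
row 3: Σ corner-gray over 14 cells = 7609  → 34.8926
row 4: Σ corner-gray over 14 cells = 7374  → 33.8149
row 5: Σ corner-gray over 14 cells = 6837  → 31.3524
row 6: Σ corner-gray over 14 cells = 6301  → 28.8945
row 7: Σ corner-gray over 14 cells = 6772  → 31.0543
row 8: Σ corner-gray over 14 cells = 7471  → 34.2597
row 9: Σ corner-gray over 14 cells = 7403  → 33.9479
row 10: Σ corner-gray over 14 cells = 6959  → 31.9119
Σ rows: total corner-gray = 82602  → 378.7877 mm³

378.788
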